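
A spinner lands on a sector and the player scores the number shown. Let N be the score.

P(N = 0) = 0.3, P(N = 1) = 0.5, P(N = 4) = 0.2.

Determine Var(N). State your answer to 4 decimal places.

E[N] = (0)(0.3) + (1)(0.5) + (4)(0.2) = 1.3
E[N²] = (0)²(0.3) + (1)²(0.5) + (4)²(0.2) = 3.7
Var(N) = E[N²] − (E[N])² = 3.7 − (1.3)² = 2.01

2.0100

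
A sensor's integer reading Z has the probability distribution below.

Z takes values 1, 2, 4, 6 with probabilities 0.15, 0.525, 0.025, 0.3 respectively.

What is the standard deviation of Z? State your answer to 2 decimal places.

E[Z] = (1)(0.15) + (2)(0.525) + (4)(0.025) + (6)(0.3) = 3.1
E[Z²] = (1)²(0.15) + (2)²(0.525) + (4)²(0.025) + (6)²(0.3) = 13.45
var(Z) = E[Z²] − (E[Z])² = 13.45 − (3.1)² = 3.84
sd(Z) = √3.84 ≈ 1.96

1.96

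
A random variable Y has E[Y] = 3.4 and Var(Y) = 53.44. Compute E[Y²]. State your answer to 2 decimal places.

65.00

E[Y²] = Var(Y) + (E[Y])² = 53.44 + (3.4)² = 65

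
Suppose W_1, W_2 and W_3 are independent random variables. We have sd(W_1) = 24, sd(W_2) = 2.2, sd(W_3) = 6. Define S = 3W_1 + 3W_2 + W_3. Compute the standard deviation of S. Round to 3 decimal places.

72.550

Var(W_1) = 576, Var(W_2) = 4.84, Var(W_3) = 36
By independence, Var(S) = (3)²Var(W_1) + (3)²Var(W_2) + (1)²Var(W_3)
= (3)²·576 + (3)²·4.84 + (1)²·36 = 5263.56
sd(S) = √5263.56 ≈ 72.550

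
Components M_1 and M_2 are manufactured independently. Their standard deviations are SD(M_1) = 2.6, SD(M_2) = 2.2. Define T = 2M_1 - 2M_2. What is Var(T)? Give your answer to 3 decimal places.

Var(M_1) = 6.76, Var(M_2) = 4.84
By independence, Var(T) = (2)²Var(M_1) + (-2)²Var(M_2)
= (2)²·6.76 + (-2)²·4.84 = 46.4

46.400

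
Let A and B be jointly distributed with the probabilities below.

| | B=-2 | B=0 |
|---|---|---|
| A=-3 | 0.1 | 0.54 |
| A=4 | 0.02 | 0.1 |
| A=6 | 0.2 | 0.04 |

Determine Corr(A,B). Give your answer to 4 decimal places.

-0.5200

E[A] = 0,  E[B] = -0.64
E[AB] = -1.96
Cov(A,B) = E[AB] − E[A]E[B] = -1.96 − (0)(-0.64) = -1.96
V(A) = 16.32,  V(B) = 0.8704
ρ = -1.96 / √(16.32·0.8704) ≈ -0.5200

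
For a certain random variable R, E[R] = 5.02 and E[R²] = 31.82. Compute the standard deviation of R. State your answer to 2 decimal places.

2.57

var(R) = 31.82 − (5.02)² = 6.6196
SD(R) = √6.6196 ≈ 2.57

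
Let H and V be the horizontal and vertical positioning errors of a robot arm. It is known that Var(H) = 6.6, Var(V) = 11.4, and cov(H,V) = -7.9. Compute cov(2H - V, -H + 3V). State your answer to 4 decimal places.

cov(2H - V, -H + 3V) = (2)(-1)Var(H) + (-1)(3)Var(V) + [(2)(3) + (-1)(-1)]cov(H,V)
= -2·6.6 + -3·11.4 + 7·-7.9 = -102.7

-102.7000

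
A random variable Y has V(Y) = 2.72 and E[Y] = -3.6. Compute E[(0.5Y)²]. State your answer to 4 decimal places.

E[0.5Y] = 0.5·-3.6 = -1.8
V(0.5Y) = (0.5)²·2.72 = 0.68
E[(0.5Y)²] = V((0.5Y)) + (E[(0.5Y)])² = 0.68 + (-1.8)² = 3.92

3.9200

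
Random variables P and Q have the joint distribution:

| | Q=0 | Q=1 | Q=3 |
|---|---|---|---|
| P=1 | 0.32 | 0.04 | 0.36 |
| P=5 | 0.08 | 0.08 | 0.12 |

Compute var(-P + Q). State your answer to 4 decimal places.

E[P] = 2.12,  E[Q] = 1.56,  E[PQ] = 3.32
var(P) = 7.72 − (2.12)² = 3.2256;  var(Q) = 4.44 − (1.56)² = 2.0064
Cov(P,Q) = 3.32 − (2.12)(1.56) = 0.0128
var(-P + Q) = (-1)²·3.2256 + (1)²·2.0064 + 2·(-1)·(1)·0.0128 = 5.2064

5.2064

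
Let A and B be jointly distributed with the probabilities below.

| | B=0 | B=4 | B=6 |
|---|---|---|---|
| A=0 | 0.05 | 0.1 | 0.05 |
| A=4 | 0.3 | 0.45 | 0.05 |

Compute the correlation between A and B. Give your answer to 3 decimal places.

-0.164

E[A] = 3.2,  E[B] = 2.8
E[AB] = 8.4
Cov(A,B) = E[AB] − E[A]E[B] = 8.4 − (3.2)(2.8) = -0.56
var(A) = 2.56,  var(B) = 4.56
ρ = -0.56 / √(2.56·4.56) ≈ -0.164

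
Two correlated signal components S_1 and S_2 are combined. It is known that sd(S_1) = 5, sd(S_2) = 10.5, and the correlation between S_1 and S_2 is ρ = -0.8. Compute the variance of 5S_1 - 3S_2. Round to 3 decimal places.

V(S_1) = (5)² = 25;  V(S_2) = (10.5)² = 110.25
Cov(S_1,S_2) = ρ·sd(S_1)·sd(S_2) = -0.8·5·10.5 = -42
V(5S_1 - 3S_2) = (5)²·V(S_1) + (-3)²·V(S_2) + 2·(5)·(-3)·Cov(S_1,S_2)
= 25·25 + 9·110.25 + -30·-42 = 2877.25

2877.250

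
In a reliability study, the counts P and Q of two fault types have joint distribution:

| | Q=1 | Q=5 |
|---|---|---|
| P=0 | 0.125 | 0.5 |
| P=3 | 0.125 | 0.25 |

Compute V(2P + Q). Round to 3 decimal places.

E[P] = 1.125,  E[Q] = 4,  E[PQ] = 4.125
V(P) = 3.375 − (1.125)² = 2.109375;  V(Q) = 19 − (4)² = 3
Cov(P,Q) = 4.125 − (1.125)(4) = -0.375
V(2P + Q) = (2)²·2.109375 + (1)²·3 + 2·(2)·(1)·-0.375 = 9.9375

9.938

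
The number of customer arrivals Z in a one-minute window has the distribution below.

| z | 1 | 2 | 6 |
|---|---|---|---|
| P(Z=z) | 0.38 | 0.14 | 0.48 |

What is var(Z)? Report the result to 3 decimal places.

5.688

E[Z] = (1)(0.38) + (2)(0.14) + (6)(0.48) = 3.54
E[Z²] = (1)²(0.38) + (2)²(0.14) + (6)²(0.48) = 18.22
var(Z) = E[Z²] − (E[Z])² = 18.22 − (3.54)² = 5.6884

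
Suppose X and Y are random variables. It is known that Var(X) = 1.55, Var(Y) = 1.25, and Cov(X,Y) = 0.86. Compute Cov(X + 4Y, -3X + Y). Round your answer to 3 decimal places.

Cov(X + 4Y, -3X + Y) = (1)(-3)Var(X) + (4)(1)Var(Y) + [(1)(1) + (4)(-3)]Cov(X,Y)
= -3·1.55 + 4·1.25 + -11·0.86 = -9.11

-9.110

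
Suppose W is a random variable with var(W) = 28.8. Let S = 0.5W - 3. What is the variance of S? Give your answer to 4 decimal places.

var(0.5W - 3) = (0.5)²·var(W) = 0.25·28.8 = 7.2

7.2000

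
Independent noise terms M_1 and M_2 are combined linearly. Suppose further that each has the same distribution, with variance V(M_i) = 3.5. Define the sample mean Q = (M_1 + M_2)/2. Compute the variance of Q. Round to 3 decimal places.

By independence, V(Q) = (0.5)²V(M_1) + (0.5)²V(M_2)
= (0.5)²·3.5 + (0.5)²·3.5 = 1.75

1.750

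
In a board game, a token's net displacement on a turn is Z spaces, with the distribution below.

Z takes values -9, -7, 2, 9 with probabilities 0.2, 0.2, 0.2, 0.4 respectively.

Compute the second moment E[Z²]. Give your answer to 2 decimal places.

E[Z²] = (-9)²(0.2) + (-7)²(0.2) + (2)²(0.2) + (9)²(0.4) = 59.2

59.20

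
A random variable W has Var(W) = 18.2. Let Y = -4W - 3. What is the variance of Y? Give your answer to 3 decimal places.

291.200

Var(-4W - 3) = (-4)²·Var(W) = 16·18.2 = 291.2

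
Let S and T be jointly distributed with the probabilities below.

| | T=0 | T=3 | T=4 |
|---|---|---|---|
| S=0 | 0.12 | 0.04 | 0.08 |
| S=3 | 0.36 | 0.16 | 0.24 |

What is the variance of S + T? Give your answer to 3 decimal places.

5.094

E[S] = 2.28,  E[T] = 1.88,  E[ST] = 4.32
Var(S) = 6.84 − (2.28)² = 1.6416;  Var(T) = 6.92 − (1.88)² = 3.3856
Cov(S,T) = 4.32 − (2.28)(1.88) = 0.0336
Var(S + T) = (1)²·1.6416 + (1)²·3.3856 + 2·(1)·(1)·0.0336 = 5.0944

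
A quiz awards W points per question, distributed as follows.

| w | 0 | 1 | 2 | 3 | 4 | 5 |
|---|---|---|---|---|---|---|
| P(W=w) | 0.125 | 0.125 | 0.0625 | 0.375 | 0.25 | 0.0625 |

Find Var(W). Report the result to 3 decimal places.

2.090

E[W] = (0)(0.125) + (1)(0.125) + (2)(0.0625) + (3)(0.375) + (4)(0.25) + (5)(0.0625) = 2.6875
E[W²] = (0)²(0.125) + (1)²(0.125) + (2)²(0.0625) + (3)²(0.375) + (4)²(0.25) + (5)²(0.0625) = 9.3125
Var(W) = E[W²] − (E[W])² = 9.3125 − (2.6875)² = 2.08984375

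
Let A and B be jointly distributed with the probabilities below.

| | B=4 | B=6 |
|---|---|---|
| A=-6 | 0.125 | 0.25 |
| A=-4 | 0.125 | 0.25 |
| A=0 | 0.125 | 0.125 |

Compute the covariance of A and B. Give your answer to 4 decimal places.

-0.3125

E[A] = -3.75,  E[B] = 5.25
E[AB] = -20
cov(A,B) = E[AB] − E[A]E[B] = -20 − (-3.75)(5.25) = -0.3125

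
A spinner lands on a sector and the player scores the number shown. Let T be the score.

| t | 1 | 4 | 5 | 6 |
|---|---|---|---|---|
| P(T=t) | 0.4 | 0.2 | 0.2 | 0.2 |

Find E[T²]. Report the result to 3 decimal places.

E[T²] = (1)²(0.4) + (4)²(0.2) + (5)²(0.2) + (6)²(0.2) = 15.8

15.800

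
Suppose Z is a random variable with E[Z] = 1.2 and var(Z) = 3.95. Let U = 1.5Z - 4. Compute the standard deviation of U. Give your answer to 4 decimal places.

var(1.5Z - 4) = (1.5)²·3.95 = 8.8875
SD(U) = √8.8875 ≈ 2.9812

2.9812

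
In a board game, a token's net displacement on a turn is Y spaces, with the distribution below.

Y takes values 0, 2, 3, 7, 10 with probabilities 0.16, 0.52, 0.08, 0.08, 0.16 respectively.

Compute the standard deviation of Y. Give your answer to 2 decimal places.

3.30

E[Y] = (0)(0.16) + (2)(0.52) + (3)(0.08) + (7)(0.08) + (10)(0.16) = 3.44
E[Y²] = (0)²(0.16) + (2)²(0.52) + (3)²(0.08) + (7)²(0.08) + (10)²(0.16) = 22.72
var(Y) = E[Y²] − (E[Y])² = 22.72 − (3.44)² = 10.8864
SD(Y) = √10.8864 ≈ 3.30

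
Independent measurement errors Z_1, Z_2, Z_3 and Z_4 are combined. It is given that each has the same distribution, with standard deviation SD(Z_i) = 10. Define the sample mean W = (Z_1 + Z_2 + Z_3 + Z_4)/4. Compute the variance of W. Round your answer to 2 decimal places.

V(Z_i) = (10)² = 100
By independence, V(W) = (0.25)²V(Z_1) + (0.25)²V(Z_2) + (0.25)²V(Z_3) + (0.25)²V(Z_4)
= (0.25)²·100 + (0.25)²·100 + (0.25)²·100 + (0.25)²·100 = 25

25.00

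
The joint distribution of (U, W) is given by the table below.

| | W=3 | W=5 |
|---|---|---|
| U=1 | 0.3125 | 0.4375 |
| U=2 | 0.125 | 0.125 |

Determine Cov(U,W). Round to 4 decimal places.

-0.0313

E[U] = 1.25,  E[W] = 4.125
E[UW] = 5.125
Cov(U,W) = E[UW] − E[U]E[W] = 5.125 − (1.25)(4.125) = -0.03125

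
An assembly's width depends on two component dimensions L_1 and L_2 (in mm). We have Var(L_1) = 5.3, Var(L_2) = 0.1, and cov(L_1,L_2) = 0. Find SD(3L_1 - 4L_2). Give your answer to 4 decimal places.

7.0214

Var(3L_1 - 4L_2) = (3)²·Var(L_1) + (-4)²·Var(L_2) + 2·(3)·(-4)·cov(L_1,L_2)
= 9·5.3 + 16·0.1 + -24·0 = 49.3
SD(3L_1 - 4L_2) = √49.3 ≈ 7.0214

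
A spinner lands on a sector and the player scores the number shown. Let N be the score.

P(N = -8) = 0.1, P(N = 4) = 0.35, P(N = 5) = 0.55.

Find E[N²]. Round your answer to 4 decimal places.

E[N²] = (-8)²(0.1) + (4)²(0.35) + (5)²(0.55) = 25.75

25.7500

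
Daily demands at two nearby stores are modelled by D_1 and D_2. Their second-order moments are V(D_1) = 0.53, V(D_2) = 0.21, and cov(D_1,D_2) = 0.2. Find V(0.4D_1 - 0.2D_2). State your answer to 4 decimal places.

V(0.4D_1 - 0.2D_2) = (0.4)²·V(D_1) + (-0.2)²·V(D_2) + 2·(0.4)·(-0.2)·cov(D_1,D_2)
= 0.16·0.53 + 0.04·0.21 + -0.16·0.2 = 0.0612

0.0612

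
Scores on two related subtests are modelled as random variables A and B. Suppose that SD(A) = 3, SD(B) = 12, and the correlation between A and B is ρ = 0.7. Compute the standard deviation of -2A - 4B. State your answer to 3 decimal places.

52.376

Var(A) = (3)² = 9;  Var(B) = (12)² = 144
Cov(A,B) = ρ·SD(A)·SD(B) = 0.7·3·12 = 25.2
Var(-2A - 4B) = (-2)²·Var(A) + (-4)²·Var(B) + 2·(-2)·(-4)·Cov(A,B)
= 4·9 + 16·144 + 16·25.2 = 2743.2
SD(-2A - 4B) = √2743.2 ≈ 52.376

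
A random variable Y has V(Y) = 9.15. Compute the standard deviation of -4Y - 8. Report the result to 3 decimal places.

12.100

V(-4Y - 8) = (-4)²·9.15 = 146.4
SD(-4Y - 8) = √146.4 ≈ 12.100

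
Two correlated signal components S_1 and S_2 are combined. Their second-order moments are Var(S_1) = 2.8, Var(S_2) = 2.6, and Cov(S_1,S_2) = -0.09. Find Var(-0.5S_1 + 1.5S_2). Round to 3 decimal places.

6.685

Var(-0.5S_1 + 1.5S_2) = (-0.5)²·Var(S_1) + (1.5)²·Var(S_2) + 2·(-0.5)·(1.5)·Cov(S_1,S_2)
= 0.25·2.8 + 2.25·2.6 + -1.5·-0.09 = 6.685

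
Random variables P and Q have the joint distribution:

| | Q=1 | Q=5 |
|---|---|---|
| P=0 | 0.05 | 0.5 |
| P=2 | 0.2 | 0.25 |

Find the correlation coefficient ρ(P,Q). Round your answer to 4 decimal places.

E[P] = 0.9,  E[Q] = 4
E[PQ] = 2.9
Cov(P,Q) = E[PQ] − E[P]E[Q] = 2.9 − (0.9)(4) = -0.7
var(P) = 0.99,  var(Q) = 3
ρ = -0.7 / √(0.99·3) ≈ -0.4062

-0.4062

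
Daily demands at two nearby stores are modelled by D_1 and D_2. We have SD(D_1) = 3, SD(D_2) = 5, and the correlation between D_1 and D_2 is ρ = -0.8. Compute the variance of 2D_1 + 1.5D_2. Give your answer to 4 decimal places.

20.2500

Var(D_1) = (3)² = 9;  Var(D_2) = (5)² = 25
Cov(D_1,D_2) = ρ·SD(D_1)·SD(D_2) = -0.8·3·5 = -12
Var(2D_1 + 1.5D_2) = (2)²·Var(D_1) + (1.5)²·Var(D_2) + 2·(2)·(1.5)·Cov(D_1,D_2)
= 4·9 + 2.25·25 + 6·-12 = 20.25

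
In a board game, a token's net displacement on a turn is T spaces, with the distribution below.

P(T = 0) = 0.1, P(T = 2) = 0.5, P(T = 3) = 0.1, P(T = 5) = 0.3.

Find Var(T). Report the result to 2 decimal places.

2.56

E[T] = (0)(0.1) + (2)(0.5) + (3)(0.1) + (5)(0.3) = 2.8
E[T²] = (0)²(0.1) + (2)²(0.5) + (3)²(0.1) + (5)²(0.3) = 10.4
Var(T) = E[T²] − (E[T])² = 10.4 − (2.8)² = 2.56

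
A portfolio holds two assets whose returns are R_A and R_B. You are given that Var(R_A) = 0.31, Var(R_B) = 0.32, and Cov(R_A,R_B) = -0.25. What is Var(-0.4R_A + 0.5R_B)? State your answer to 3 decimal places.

Var(-0.4R_A + 0.5R_B) = (-0.4)²·Var(R_A) + (0.5)²·Var(R_B) + 2·(-0.4)·(0.5)·Cov(R_A,R_B)
= 0.16·0.31 + 0.25·0.32 + -0.4·-0.25 = 0.2296

0.230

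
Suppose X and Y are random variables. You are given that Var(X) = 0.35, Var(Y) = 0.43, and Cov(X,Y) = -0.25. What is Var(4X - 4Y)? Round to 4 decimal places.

Var(4X - 4Y) = (4)²·Var(X) + (-4)²·Var(Y) + 2·(4)·(-4)·Cov(X,Y)
= 16·0.35 + 16·0.43 + -32·-0.25 = 20.48

20.4800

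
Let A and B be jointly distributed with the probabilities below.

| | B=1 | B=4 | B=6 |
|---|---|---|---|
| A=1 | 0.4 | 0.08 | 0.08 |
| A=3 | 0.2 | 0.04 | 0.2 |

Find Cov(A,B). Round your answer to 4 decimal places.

0.6912

E[A] = 1.88,  E[B] = 2.76
E[AB] = 5.88
Cov(A,B) = E[AB] − E[A]E[B] = 5.88 − (1.88)(2.76) = 0.6912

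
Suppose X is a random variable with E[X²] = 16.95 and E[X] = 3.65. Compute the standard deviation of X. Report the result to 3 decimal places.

1.905

Var(X) = 16.95 − (3.65)² = 3.6275
SD(X) = √3.6275 ≈ 1.905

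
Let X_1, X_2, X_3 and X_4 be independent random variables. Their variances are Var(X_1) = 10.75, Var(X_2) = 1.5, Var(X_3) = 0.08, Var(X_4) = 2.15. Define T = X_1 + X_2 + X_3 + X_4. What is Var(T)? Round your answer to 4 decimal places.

By independence, Var(T) = (1)²Var(X_1) + (1)²Var(X_2) + (1)²Var(X_3) + (1)²Var(X_4)
= (1)²·10.75 + (1)²·1.5 + (1)²·0.08 + (1)²·2.15 = 14.48

14.4800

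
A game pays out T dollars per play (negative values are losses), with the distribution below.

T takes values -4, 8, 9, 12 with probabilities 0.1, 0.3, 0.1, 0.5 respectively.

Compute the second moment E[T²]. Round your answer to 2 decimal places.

E[T²] = (-4)²(0.1) + (8)²(0.3) + (9)²(0.1) + (12)²(0.5) = 100.9

100.90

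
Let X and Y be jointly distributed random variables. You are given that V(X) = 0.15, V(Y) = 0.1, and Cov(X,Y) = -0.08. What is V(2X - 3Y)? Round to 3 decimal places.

V(2X - 3Y) = (2)²·V(X) + (-3)²·V(Y) + 2·(2)·(-3)·Cov(X,Y)
= 4·0.15 + 9·0.1 + -12·-0.08 = 2.46

2.460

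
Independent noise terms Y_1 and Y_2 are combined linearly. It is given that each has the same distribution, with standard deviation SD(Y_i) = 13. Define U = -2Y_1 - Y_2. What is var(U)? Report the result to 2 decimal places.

845.00

var(Y_i) = (13)² = 169
By independence, var(U) = (-2)²var(Y_1) + (-1)²var(Y_2)
= (-2)²·169 + (-1)²·169 = 845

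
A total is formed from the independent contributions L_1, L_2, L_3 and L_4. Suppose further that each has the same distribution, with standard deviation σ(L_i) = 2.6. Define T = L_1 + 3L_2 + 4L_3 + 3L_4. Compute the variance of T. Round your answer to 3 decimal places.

236.600

V(L_i) = (2.6)² = 6.76
By independence, V(T) = (1)²V(L_1) + (3)²V(L_2) + (4)²V(L_3) + (3)²V(L_4)
= (1)²·6.76 + (3)²·6.76 + (4)²·6.76 + (3)²·6.76 = 236.6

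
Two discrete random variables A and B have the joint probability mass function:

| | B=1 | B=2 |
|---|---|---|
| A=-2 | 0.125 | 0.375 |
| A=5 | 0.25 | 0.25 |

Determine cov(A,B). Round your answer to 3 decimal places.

-0.438

E[A] = 1.5,  E[B] = 1.625
E[AB] = 2
cov(A,B) = E[AB] − E[A]E[B] = 2 − (1.5)(1.625) = -0.4375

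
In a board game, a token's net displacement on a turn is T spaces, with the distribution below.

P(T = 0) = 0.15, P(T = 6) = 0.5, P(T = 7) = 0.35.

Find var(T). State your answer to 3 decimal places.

E[T] = (0)(0.15) + (6)(0.5) + (7)(0.35) = 5.45
E[T²] = (0)²(0.15) + (6)²(0.5) + (7)²(0.35) = 35.15
var(T) = E[T²] − (E[T])² = 35.15 − (5.45)² = 5.4475

5.448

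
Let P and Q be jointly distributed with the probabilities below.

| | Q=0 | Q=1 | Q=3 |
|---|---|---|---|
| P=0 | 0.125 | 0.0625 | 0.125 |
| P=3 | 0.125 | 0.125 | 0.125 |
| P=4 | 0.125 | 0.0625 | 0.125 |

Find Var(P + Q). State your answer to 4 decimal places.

4.4375

E[P] = 2.375,  E[Q] = 1.375,  E[PQ] = 3.25
Var(P) = 8.375 − (2.375)² = 2.734375;  Var(Q) = 3.625 − (1.375)² = 1.734375
Cov(P,Q) = 3.25 − (2.375)(1.375) = -0.015625
Var(P + Q) = (1)²·2.734375 + (1)²·1.734375 + 2·(1)·(1)·-0.015625 = 4.4375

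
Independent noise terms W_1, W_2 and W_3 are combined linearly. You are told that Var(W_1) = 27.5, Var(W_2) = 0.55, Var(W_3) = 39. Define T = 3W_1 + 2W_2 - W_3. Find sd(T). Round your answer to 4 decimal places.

16.9912

By independence, Var(T) = (3)²Var(W_1) + (2)²Var(W_2) + (-1)²Var(W_3)
= (3)²·27.5 + (2)²·0.55 + (-1)²·39 = 288.7
sd(T) = √288.7 ≈ 16.9912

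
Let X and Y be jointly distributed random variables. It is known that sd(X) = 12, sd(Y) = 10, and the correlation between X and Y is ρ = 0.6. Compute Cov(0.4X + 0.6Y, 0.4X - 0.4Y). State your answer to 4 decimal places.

4.8000

Var(X) = (12)² = 144;  Var(Y) = (10)² = 100
Cov(X,Y) = ρ·sd(X)·sd(Y) = 0.6·12·10 = 72
Cov(0.4X + 0.6Y, 0.4X - 0.4Y) = (0.4)(0.4)Var(X) + (0.6)(-0.4)Var(Y) + [(0.4)(-0.4) + (0.6)(0.4)]Cov(X,Y)
= 0.16·144 + -0.24·100 + 0.08·72 = 4.8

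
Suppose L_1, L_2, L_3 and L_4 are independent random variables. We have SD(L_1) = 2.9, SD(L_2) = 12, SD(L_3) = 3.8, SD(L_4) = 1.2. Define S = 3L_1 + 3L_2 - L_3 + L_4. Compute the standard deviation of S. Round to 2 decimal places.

37.25

var(L_1) = 8.41, var(L_2) = 144, var(L_3) = 14.44, var(L_4) = 1.44
By independence, var(S) = (3)²var(L_1) + (3)²var(L_2) + (-1)²var(L_3) + (1)²var(L_4)
= (3)²·8.41 + (3)²·144 + (-1)²·14.44 + (1)²·1.44 = 1387.57
SD(S) = √1387.57 ≈ 37.25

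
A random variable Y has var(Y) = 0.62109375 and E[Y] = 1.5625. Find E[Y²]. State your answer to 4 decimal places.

3.0625

E[Y²] = var(Y) + (E[Y])² = 0.62109375 + (1.5625)² = 3.0625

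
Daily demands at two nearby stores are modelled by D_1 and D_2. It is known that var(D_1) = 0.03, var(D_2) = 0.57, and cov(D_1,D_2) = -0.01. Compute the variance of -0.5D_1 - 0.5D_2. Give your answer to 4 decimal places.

0.1450

var(-0.5D_1 - 0.5D_2) = (-0.5)²·var(D_1) + (-0.5)²·var(D_2) + 2·(-0.5)·(-0.5)·cov(D_1,D_2)
= 0.25·0.03 + 0.25·0.57 + 0.5·-0.01 = 0.145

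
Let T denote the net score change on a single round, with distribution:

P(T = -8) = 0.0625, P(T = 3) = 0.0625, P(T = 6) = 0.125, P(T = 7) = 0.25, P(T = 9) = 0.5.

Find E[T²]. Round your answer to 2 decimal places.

61.81

E[T²] = (-8)²(0.0625) + (3)²(0.0625) + (6)²(0.125) + (7)²(0.25) + (9)²(0.5) = 61.8125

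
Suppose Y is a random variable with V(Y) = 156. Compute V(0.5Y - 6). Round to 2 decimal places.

V(0.5Y - 6) = (0.5)²·V(Y) = 0.25·156 = 39

39.00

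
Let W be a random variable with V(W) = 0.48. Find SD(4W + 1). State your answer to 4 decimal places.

2.7713

V(4W + 1) = (4)²·0.48 = 7.68
SD(4W + 1) = √7.68 ≈ 2.7713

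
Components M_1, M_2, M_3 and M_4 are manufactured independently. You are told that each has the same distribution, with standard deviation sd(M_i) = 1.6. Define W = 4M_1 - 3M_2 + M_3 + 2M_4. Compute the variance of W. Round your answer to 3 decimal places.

var(M_i) = (1.6)² = 2.56
By independence, var(W) = (4)²var(M_1) + (-3)²var(M_2) + (1)²var(M_3) + (2)²var(M_4)
= (4)²·2.56 + (-3)²·2.56 + (1)²·2.56 + (2)²·2.56 = 76.8

76.800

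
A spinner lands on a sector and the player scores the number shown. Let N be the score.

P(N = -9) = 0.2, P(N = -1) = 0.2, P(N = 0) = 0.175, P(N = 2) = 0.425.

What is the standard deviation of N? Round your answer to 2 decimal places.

E[N] = (-9)(0.2) + (-1)(0.2) + (0)(0.175) + (2)(0.425) = -1.15
E[N²] = (-9)²(0.2) + (-1)²(0.2) + (0)²(0.175) + (2)²(0.425) = 18.1
var(N) = E[N²] − (E[N])² = 18.1 − (-1.15)² = 16.7775
SD(N) = √16.7775 ≈ 4.10

4.10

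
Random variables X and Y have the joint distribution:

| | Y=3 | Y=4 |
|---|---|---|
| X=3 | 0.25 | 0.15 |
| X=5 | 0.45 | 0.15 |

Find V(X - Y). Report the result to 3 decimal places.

1.290

E[X] = 4.2,  E[Y] = 3.3,  E[XY] = 13.8
V(X) = 18.6 − (4.2)² = 0.96;  V(Y) = 11.1 − (3.3)² = 0.21
cov(X,Y) = 13.8 − (4.2)(3.3) = -0.06
V(X - Y) = (1)²·0.96 + (-1)²·0.21 + 2·(1)·(-1)·-0.06 = 1.29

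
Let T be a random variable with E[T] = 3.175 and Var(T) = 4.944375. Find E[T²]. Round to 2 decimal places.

E[T²] = Var(T) + (E[T])² = 4.944375 + (3.175)² = 15.025

15.03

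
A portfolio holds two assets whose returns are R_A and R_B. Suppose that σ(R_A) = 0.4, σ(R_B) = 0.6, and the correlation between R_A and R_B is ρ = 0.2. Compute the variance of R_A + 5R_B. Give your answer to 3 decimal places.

9.640

Var(R_A) = (0.4)² = 0.16;  Var(R_B) = (0.6)² = 0.36
cov(R_A,R_B) = ρ·σ(R_A)·σ(R_B) = 0.2·0.4·0.6 = 0.048
Var(R_A + 5R_B) = (1)²·Var(R_A) + (5)²·Var(R_B) + 2·(1)·(5)·cov(R_A,R_B)
= 1·0.16 + 25·0.36 + 10·0.048 = 9.64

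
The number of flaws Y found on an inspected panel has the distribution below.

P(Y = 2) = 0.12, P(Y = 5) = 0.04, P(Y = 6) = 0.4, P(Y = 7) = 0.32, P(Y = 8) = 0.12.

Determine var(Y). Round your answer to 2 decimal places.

2.76

E[Y] = (2)(0.12) + (5)(0.04) + (6)(0.4) + (7)(0.32) + (8)(0.12) = 6.04
E[Y²] = (2)²(0.12) + (5)²(0.04) + (6)²(0.4) + (7)²(0.32) + (8)²(0.12) = 39.24
var(Y) = E[Y²] − (E[Y])² = 39.24 − (6.04)² = 2.7584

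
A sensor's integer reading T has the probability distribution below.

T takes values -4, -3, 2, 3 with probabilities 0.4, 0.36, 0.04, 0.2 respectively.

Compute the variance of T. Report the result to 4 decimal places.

7.6000

E[T] = (-4)(0.4) + (-3)(0.36) + (2)(0.04) + (3)(0.2) = -2
E[T²] = (-4)²(0.4) + (-3)²(0.36) + (2)²(0.04) + (3)²(0.2) = 11.6
Var(T) = E[T²] − (E[T])² = 11.6 − (-2)² = 7.6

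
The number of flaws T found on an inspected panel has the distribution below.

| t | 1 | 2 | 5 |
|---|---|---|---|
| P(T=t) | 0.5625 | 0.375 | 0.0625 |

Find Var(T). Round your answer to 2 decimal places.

E[T] = (1)(0.5625) + (2)(0.375) + (5)(0.0625) = 1.625
E[T²] = (1)²(0.5625) + (2)²(0.375) + (5)²(0.0625) = 3.625
Var(T) = E[T²] − (E[T])² = 3.625 − (1.625)² = 0.984375

0.98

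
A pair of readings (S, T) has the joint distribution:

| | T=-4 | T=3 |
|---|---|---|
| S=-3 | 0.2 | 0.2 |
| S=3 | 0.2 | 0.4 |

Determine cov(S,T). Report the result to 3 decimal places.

E[S] = 0.6,  E[T] = 0.2
E[ST] = 1.8
cov(S,T) = E[ST] − E[S]E[T] = 1.8 − (0.6)(0.2) = 1.68

1.680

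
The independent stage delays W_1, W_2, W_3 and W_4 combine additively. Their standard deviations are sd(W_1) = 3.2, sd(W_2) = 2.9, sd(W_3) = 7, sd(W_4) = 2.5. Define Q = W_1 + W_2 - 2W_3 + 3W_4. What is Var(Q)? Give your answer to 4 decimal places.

Var(W_1) = 10.24, Var(W_2) = 8.41, Var(W_3) = 49, Var(W_4) = 6.25
By independence, Var(Q) = (1)²Var(W_1) + (1)²Var(W_2) + (-2)²Var(W_3) + (3)²Var(W_4)
= (1)²·10.24 + (1)²·8.41 + (-2)²·49 + (3)²·6.25 = 270.9

270.9000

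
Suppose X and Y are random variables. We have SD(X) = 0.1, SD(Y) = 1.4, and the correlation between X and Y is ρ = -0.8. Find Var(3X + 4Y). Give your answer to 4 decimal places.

Var(X) = (0.1)² = 0.01;  Var(Y) = (1.4)² = 1.96
cov(X,Y) = ρ·SD(X)·SD(Y) = -0.8·0.1·1.4 = -0.112
Var(3X + 4Y) = (3)²·Var(X) + (4)²·Var(Y) + 2·(3)·(4)·cov(X,Y)
= 9·0.01 + 16·1.96 + 24·-0.112 = 28.762

28.7620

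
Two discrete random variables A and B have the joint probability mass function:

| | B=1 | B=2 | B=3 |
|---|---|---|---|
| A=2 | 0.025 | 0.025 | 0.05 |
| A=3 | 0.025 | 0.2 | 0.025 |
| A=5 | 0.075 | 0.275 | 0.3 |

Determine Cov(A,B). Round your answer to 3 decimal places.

E[A] = 4.2,  E[B] = 2.25
E[AB] = 9.575
Cov(A,B) = E[AB] − E[A]E[B] = 9.575 − (4.2)(2.25) = 0.125

0.125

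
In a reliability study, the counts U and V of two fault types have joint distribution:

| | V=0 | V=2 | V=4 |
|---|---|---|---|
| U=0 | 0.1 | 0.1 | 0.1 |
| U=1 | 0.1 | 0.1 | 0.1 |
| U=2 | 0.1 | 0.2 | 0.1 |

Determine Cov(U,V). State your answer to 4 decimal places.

0.0000

E[U] = 1.1,  E[V] = 2
E[UV] = 2.2
Cov(U,V) = E[UV] − E[U]E[V] = 2.2 − (1.1)(2) = 0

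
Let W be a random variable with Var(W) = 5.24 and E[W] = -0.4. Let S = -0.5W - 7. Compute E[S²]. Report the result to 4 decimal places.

47.5500

E[-0.5W - 7] = -0.5·-0.4 − 7 = -6.8
Var(-0.5W - 7) = (-0.5)²·5.24 = 1.31
E[S²] = Var(S) + (E[S])² = 1.31 + (-6.8)² = 47.55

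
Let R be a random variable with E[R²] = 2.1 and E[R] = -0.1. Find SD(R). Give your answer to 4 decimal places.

var(R) = 2.1 − (-0.1)² = 2.09
SD(R) = √2.09 ≈ 1.4457

1.4457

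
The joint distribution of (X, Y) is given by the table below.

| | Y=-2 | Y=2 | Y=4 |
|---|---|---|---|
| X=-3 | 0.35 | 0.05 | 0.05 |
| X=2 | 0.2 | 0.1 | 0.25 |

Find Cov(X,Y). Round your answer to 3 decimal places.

2.900

E[X] = -0.25,  E[Y] = 0.4
E[XY] = 2.8
Cov(X,Y) = E[XY] − E[X]E[Y] = 2.8 − (-0.25)(0.4) = 2.9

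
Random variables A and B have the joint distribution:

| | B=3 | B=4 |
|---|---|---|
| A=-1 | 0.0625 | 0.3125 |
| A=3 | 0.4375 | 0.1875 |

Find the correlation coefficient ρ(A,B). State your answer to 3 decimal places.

-0.516

E[A] = 1.5,  E[B] = 3.5
E[AB] = 4.75
Cov(A,B) = E[AB] − E[A]E[B] = 4.75 − (1.5)(3.5) = -0.5
Var(A) = 3.75,  Var(B) = 0.25
ρ = -0.5 / √(3.75·0.25) ≈ -0.516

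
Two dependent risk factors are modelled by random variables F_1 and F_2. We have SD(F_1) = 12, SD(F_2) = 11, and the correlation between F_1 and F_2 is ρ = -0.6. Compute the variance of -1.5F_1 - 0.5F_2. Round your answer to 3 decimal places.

235.450

V(F_1) = (12)² = 144;  V(F_2) = (11)² = 121
Cov(F_1,F_2) = ρ·SD(F_1)·SD(F_2) = -0.6·12·11 = -79.2
V(-1.5F_1 - 0.5F_2) = (-1.5)²·V(F_1) + (-0.5)²·V(F_2) + 2·(-1.5)·(-0.5)·Cov(F_1,F_2)
= 2.25·144 + 0.25·121 + 1.5·-79.2 = 235.45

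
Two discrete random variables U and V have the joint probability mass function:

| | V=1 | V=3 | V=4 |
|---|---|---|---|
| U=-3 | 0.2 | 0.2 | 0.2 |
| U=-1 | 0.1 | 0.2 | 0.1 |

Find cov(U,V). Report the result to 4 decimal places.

0.0400

E[U] = -2.2,  E[V] = 2.7
E[UV] = -5.9
cov(U,V) = E[UV] − E[U]E[V] = -5.9 − (-2.2)(2.7) = 0.04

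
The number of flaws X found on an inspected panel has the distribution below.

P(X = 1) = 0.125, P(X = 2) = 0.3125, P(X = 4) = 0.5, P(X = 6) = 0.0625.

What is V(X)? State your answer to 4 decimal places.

1.8594

E[X] = (1)(0.125) + (2)(0.3125) + (4)(0.5) + (6)(0.0625) = 3.125
E[X²] = (1)²(0.125) + (2)²(0.3125) + (4)²(0.5) + (6)²(0.0625) = 11.625
V(X) = E[X²] − (E[X])² = 11.625 − (3.125)² = 1.859375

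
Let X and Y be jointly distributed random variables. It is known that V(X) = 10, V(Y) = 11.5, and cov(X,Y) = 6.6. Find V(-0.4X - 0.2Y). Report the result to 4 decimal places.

3.1160

V(-0.4X - 0.2Y) = (-0.4)²·V(X) + (-0.2)²·V(Y) + 2·(-0.4)·(-0.2)·cov(X,Y)
= 0.16·10 + 0.04·11.5 + 0.16·6.6 = 3.116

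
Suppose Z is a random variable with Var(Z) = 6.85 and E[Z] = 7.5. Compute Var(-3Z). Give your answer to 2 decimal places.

Var(-3Z) = (-3)²·Var(Z) = 9·6.85 = 61.65

61.65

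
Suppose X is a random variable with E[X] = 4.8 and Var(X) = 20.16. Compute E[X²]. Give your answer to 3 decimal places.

43.200

E[X²] = Var(X) + (E[X])² = 20.16 + (4.8)² = 43.2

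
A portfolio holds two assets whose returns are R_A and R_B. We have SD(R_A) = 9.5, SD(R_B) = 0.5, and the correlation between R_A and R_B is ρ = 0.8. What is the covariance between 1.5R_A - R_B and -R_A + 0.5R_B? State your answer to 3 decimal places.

var(R_A) = (9.5)² = 90.25;  var(R_B) = (0.5)² = 0.25
cov(R_A,R_B) = ρ·SD(R_A)·SD(R_B) = 0.8·9.5·0.5 = 3.8
cov(1.5R_A - R_B, -R_A + 0.5R_B) = (1.5)(-1)var(R_A) + (-1)(0.5)var(R_B) + [(1.5)(0.5) + (-1)(-1)]cov(R_A,R_B)
= -1.5·90.25 + -0.5·0.25 + 1.75·3.8 = -128.85

-128.850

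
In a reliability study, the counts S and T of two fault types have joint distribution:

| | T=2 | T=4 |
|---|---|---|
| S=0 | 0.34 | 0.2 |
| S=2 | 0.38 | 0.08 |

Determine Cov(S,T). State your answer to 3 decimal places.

-0.195

E[S] = 0.92,  E[T] = 2.56
E[ST] = 2.16
Cov(S,T) = E[ST] − E[S]E[T] = 2.16 − (0.92)(2.56) = -0.1952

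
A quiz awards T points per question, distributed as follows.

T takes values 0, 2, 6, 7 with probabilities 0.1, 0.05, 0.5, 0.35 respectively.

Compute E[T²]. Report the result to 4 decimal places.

35.3500

E[T²] = (0)²(0.1) + (2)²(0.05) + (6)²(0.5) + (7)²(0.35) = 35.35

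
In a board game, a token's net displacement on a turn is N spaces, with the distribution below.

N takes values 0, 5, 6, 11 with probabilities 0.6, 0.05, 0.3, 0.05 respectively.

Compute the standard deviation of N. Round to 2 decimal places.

E[N] = (0)(0.6) + (5)(0.05) + (6)(0.3) + (11)(0.05) = 2.6
E[N²] = (0)²(0.6) + (5)²(0.05) + (6)²(0.3) + (11)²(0.05) = 18.1
Var(N) = E[N²] − (E[N])² = 18.1 − (2.6)² = 11.34
SD(N) = √11.34 ≈ 3.37

3.37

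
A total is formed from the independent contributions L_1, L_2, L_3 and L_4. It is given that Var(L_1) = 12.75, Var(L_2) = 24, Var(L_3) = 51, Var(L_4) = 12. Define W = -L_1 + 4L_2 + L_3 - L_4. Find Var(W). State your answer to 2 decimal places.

By independence, Var(W) = (-1)²Var(L_1) + (4)²Var(L_2) + (1)²Var(L_3) + (-1)²Var(L_4)
= (-1)²·12.75 + (4)²·24 + (1)²·51 + (-1)²·12 = 459.75

459.75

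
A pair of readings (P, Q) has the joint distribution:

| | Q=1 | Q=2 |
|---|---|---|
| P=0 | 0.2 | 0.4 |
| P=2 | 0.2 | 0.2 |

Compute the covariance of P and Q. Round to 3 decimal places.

-0.080

E[P] = 0.8,  E[Q] = 1.6
E[PQ] = 1.2
Cov(P,Q) = E[PQ] − E[P]E[Q] = 1.2 − (0.8)(1.6) = -0.08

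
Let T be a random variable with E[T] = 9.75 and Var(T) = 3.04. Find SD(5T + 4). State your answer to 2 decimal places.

8.72

Var(5T + 4) = (5)²·3.04 = 76
SD(5T + 4) = √76 ≈ 8.72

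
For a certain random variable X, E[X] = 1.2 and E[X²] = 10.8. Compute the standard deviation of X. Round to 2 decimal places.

3.06

Var(X) = 10.8 − (1.2)² = 9.36
SD(X) = √9.36 ≈ 3.06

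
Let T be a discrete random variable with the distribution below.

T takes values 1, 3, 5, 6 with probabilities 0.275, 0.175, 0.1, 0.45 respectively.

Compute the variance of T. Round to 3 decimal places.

4.550

E[T] = (1)(0.275) + (3)(0.175) + (5)(0.1) + (6)(0.45) = 4
E[T²] = (1)²(0.275) + (3)²(0.175) + (5)²(0.1) + (6)²(0.45) = 20.55
var(T) = E[T²] − (E[T])² = 20.55 − (4)² = 4.55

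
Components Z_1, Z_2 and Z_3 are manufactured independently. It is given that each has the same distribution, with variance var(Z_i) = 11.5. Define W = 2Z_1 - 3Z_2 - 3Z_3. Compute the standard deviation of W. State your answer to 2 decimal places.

15.91

By independence, var(W) = (2)²var(Z_1) + (-3)²var(Z_2) + (-3)²var(Z_3)
= (2)²·11.5 + (-3)²·11.5 + (-3)²·11.5 = 253
SD(W) = √253 ≈ 15.91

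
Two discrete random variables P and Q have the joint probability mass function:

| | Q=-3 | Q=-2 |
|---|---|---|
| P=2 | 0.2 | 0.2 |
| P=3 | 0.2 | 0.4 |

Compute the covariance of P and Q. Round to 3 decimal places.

0.040

E[P] = 2.6,  E[Q] = -2.4
E[PQ] = -6.2
Cov(P,Q) = E[PQ] − E[P]E[Q] = -6.2 − (2.6)(-2.4) = 0.04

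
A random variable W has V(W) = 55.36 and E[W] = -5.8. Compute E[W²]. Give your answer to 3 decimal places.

E[W²] = V(W) + (E[W])² = 55.36 + (-5.8)² = 89

89.000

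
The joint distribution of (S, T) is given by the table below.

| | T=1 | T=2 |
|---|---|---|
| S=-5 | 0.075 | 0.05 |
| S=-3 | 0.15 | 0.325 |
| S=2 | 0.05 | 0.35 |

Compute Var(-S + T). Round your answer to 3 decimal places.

6.874

E[S] = -1.25,  E[T] = 1.725,  E[ST] = -1.775
Var(S) = 9 − (-1.25)² = 7.4375;  Var(T) = 3.175 − (1.725)² = 0.199375
Cov(S,T) = -1.775 − (-1.25)(1.725) = 0.38125
Var(-S + T) = (-1)²·7.4375 + (1)²·0.199375 + 2·(-1)·(1)·0.38125 = 6.874375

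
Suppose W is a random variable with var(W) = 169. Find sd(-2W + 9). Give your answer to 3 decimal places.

26.000

var(-2W + 9) = (-2)²·169 = 676
sd(-2W + 9) = √676 ≈ 26.000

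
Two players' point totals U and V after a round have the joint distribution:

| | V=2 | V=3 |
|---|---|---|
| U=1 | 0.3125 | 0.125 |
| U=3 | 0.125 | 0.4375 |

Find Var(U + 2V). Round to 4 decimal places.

2.9375

E[U] = 2.125,  E[V] = 2.5625,  E[UV] = 5.6875
Var(U) = 5.5 − (2.125)² = 0.984375;  Var(V) = 6.8125 − (2.5625)² = 0.24609375
cov(U,V) = 5.6875 − (2.125)(2.5625) = 0.2421875
Var(U + 2V) = (1)²·0.984375 + (2)²·0.24609375 + 2·(1)·(2)·0.2421875 = 2.9375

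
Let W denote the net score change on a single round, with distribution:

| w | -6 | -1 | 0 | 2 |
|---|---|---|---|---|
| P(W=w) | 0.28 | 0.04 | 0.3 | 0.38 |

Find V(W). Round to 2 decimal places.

10.72

E[W] = (-6)(0.28) + (-1)(0.04) + (0)(0.3) + (2)(0.38) = -0.96
E[W²] = (-6)²(0.28) + (-1)²(0.04) + (0)²(0.3) + (2)²(0.38) = 11.64
V(W) = E[W²] − (E[W])² = 11.64 − (-0.96)² = 10.7184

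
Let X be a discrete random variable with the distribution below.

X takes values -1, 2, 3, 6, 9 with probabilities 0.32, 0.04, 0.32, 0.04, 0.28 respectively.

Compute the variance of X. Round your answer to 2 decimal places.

E[X] = (-1)(0.32) + (2)(0.04) + (3)(0.32) + (6)(0.04) + (9)(0.28) = 3.48
E[X²] = (-1)²(0.32) + (2)²(0.04) + (3)²(0.32) + (6)²(0.04) + (9)²(0.28) = 27.48
Var(X) = E[X²] − (E[X])² = 27.48 − (3.48)² = 15.3696

15.37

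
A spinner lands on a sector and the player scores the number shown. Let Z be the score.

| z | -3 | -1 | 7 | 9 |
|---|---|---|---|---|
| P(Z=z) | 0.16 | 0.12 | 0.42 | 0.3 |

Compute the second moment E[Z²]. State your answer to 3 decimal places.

46.440

E[Z²] = (-3)²(0.16) + (-1)²(0.12) + (7)²(0.42) + (9)²(0.3) = 46.44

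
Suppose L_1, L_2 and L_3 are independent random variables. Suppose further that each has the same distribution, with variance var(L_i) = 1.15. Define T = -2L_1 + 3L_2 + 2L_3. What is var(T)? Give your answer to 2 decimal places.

By independence, var(T) = (-2)²var(L_1) + (3)²var(L_2) + (2)²var(L_3)
= (-2)²·1.15 + (3)²·1.15 + (2)²·1.15 = 19.55

19.55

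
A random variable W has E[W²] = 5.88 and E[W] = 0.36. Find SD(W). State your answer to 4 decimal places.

2.3980

Var(W) = 5.88 − (0.36)² = 5.7504
SD(W) = √5.7504 ≈ 2.3980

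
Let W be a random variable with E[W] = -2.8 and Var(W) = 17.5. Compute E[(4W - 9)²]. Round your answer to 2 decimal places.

688.04

E[4W - 9] = 4·-2.8 − 9 = -20.2
Var(4W - 9) = (4)²·17.5 = 280
E[(4W - 9)²] = Var((4W - 9)) + (E[(4W - 9)])² = 280 + (-20.2)² = 688.04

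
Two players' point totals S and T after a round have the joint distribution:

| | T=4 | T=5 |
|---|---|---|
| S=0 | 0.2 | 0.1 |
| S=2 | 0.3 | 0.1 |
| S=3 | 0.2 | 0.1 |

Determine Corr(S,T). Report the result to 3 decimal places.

-0.018

E[S] = 1.7,  E[T] = 4.3
E[ST] = 7.3
Cov(S,T) = E[ST] − E[S]E[T] = 7.3 − (1.7)(4.3) = -0.01
Var(S) = 1.41,  Var(T) = 0.21
ρ = -0.01 / √(1.41·0.21) ≈ -0.018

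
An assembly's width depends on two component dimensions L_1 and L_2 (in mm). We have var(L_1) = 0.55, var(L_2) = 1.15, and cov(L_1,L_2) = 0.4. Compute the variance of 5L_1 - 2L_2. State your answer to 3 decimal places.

10.350

var(5L_1 - 2L_2) = (5)²·var(L_1) + (-2)²·var(L_2) + 2·(5)·(-2)·cov(L_1,L_2)
= 25·0.55 + 4·1.15 + -20·0.4 = 10.35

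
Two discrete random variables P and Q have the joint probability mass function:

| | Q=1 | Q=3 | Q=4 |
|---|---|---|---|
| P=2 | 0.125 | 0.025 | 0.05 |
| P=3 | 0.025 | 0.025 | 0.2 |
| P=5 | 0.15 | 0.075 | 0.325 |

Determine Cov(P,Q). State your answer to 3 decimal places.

E[P] = 3.9,  E[Q] = 2.975
E[PQ] = 11.875
Cov(P,Q) = E[PQ] − E[P]E[Q] = 11.875 − (3.9)(2.975) = 0.2725

0.273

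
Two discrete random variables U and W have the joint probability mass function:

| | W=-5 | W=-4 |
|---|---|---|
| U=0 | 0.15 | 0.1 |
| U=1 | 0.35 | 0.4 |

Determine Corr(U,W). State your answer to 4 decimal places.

E[U] = 0.75,  E[W] = -4.5
E[UW] = -3.35
cov(U,W) = E[UW] − E[U]E[W] = -3.35 − (0.75)(-4.5) = 0.025
Var(U) = 0.1875,  Var(W) = 0.25
ρ = 0.025 / √(0.1875·0.25) ≈ 0.1155

0.1155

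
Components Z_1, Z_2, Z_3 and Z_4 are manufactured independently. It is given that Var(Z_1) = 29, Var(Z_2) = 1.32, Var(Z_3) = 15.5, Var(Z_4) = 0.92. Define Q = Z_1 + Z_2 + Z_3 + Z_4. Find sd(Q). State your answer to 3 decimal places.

By independence, Var(Q) = (1)²Var(Z_1) + (1)²Var(Z_2) + (1)²Var(Z_3) + (1)²Var(Z_4)
= (1)²·29 + (1)²·1.32 + (1)²·15.5 + (1)²·0.92 = 46.74
sd(Q) = √46.74 ≈ 6.837

6.837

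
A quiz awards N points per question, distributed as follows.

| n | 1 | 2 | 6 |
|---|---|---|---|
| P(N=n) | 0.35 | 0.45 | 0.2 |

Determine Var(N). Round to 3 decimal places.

E[N] = (1)(0.35) + (2)(0.45) + (6)(0.2) = 2.45
E[N²] = (1)²(0.35) + (2)²(0.45) + (6)²(0.2) = 9.35
Var(N) = E[N²] − (E[N])² = 9.35 − (2.45)² = 3.3475

3.348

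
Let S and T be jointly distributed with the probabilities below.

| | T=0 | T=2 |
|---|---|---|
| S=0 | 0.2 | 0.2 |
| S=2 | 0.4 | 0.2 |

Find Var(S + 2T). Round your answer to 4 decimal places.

4.1600

E[S] = 1.2,  E[T] = 0.8,  E[ST] = 0.8
Var(S) = 2.4 − (1.2)² = 0.96;  Var(T) = 1.6 − (0.8)² = 0.96
Cov(S,T) = 0.8 − (1.2)(0.8) = -0.16
Var(S + 2T) = (1)²·0.96 + (2)²·0.96 + 2·(1)·(2)·-0.16 = 4.16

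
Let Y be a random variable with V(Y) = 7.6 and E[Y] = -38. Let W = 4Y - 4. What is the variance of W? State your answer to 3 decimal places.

V(4Y - 4) = (4)²·V(Y) = 16·7.6 = 121.6

121.600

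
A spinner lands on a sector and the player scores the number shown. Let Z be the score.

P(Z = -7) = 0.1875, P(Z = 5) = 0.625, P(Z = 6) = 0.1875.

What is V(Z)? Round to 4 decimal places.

22.9336

E[Z] = (-7)(0.1875) + (5)(0.625) + (6)(0.1875) = 2.9375
E[Z²] = (-7)²(0.1875) + (5)²(0.625) + (6)²(0.1875) = 31.5625
V(Z) = E[Z²] − (E[Z])² = 31.5625 − (2.9375)² = 22.93359375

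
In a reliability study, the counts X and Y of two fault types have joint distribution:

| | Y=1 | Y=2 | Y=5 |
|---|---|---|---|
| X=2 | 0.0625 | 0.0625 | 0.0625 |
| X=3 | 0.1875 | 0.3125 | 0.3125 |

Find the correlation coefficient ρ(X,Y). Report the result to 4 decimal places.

E[X] = 2.8125,  E[Y] = 2.875
E[XY] = 8.125
Cov(X,Y) = E[XY] − E[X]E[Y] = 8.125 − (2.8125)(2.875) = 0.0390625
var(X) = 0.15234375,  var(Y) = 2.859375
ρ = 0.0390625 / √(0.15234375·2.859375) ≈ 0.0592

0.0592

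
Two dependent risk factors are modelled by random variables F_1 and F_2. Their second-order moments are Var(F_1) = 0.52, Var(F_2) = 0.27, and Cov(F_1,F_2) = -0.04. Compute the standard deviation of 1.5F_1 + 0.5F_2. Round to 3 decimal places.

1.085

Var(1.5F_1 + 0.5F_2) = (1.5)²·Var(F_1) + (0.5)²·Var(F_2) + 2·(1.5)·(0.5)·Cov(F_1,F_2)
= 2.25·0.52 + 0.25·0.27 + 1.5·-0.04 = 1.1775
σ(1.5F_1 + 0.5F_2) = √1.1775 ≈ 1.085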